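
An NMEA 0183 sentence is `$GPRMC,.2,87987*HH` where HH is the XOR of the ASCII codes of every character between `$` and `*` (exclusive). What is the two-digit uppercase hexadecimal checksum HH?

XOR the ASCII codes of the payload characters:
  'G' = 0x47 → acc = 0x47
  'P' = 0x50 → acc = 0x17
  'R' = 0x52 → acc = 0x45
  'M' = 0x4D → acc = 0x08
  'C' = 0x43 → acc = 0x4B
  ',' = 0x2C → acc = 0x67
  '.' = 0x2E → acc = 0x49
  '2' = 0x32 → acc = 0x7B
  ',' = 0x2C → acc = 0x57
  '8' = 0x38 → acc = 0x6F
  '7' = 0x37 → acc = 0x58
  '9' = 0x39 → acc = 0x61
  '8' = 0x38 → acc = 0x59
  '7' = 0x37 → acc = 0x6E
Checksum = 0x6E.

6E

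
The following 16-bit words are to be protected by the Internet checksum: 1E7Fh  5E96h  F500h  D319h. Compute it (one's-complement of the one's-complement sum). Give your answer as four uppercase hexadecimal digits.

BACF

One's-complement addition (fold any carry out of bit 15 back into bit 0):
  0x1E7F + 0x5E96 = 0x07D15
  0x7D15 + 0xF500 = 0x17215 → wrap carry → 0x7216
  0x7216 + 0xD319 = 0x1452F → wrap carry → 0x4530
One's-complement sum = 0x4530.
Checksum = ~0x4530 & 0xFFFF = 0xBACF.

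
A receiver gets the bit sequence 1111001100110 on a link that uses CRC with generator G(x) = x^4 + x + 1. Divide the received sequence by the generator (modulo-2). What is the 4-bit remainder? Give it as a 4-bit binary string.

0000

Modulo-2 division of 1111001100110 by 10011:
  pos 0: 11110 XOR 10011 = 01101
  pos 1: 11010 XOR 10011 = 01001
  pos 2: 10011 XOR 10011 = 00000
  pos 7: 10011 XOR 10011 = 00000
Remainder = 0000 (zero — the frame passes the CRC check).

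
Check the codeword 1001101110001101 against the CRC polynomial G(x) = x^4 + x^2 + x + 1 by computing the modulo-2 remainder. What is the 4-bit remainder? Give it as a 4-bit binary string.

Modulo-2 division of 1001101110001101 by 10111:
  pos 0: 10011 XOR 10111 = 00100
  pos 2: 10001 XOR 10111 = 00110
  pos 4: 11011 XOR 10111 = 01100
  pos 5: 11000 XOR 10111 = 01111
  pos 6: 11110 XOR 10111 = 01001
  pos 7: 10010 XOR 10111 = 00101
  pos 9: 10111 XOR 10111 = 00000
Remainder = 0001 (nonzero — an error is detected).

0001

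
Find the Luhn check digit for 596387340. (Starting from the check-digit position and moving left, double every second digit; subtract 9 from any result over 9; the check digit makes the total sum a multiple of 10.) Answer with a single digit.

0

Partial digits right→left: 0 4 3 7 8 3 6 9 5
Double every second digit counting from the check-digit position (so the 1st, 3rd, 5th, ... of the partial from the right).
  doubled (with −9 where >9): 0 6 7 3 1 → sum 17
  kept as-is: 4 7 3 9 → sum 23
Total = 17 + 23 = 40.
Check digit = (10 − (40 mod 10)) mod 10 = 0.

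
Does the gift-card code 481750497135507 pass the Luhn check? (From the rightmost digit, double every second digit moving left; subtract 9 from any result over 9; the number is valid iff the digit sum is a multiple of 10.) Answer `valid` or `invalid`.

From the right, keep odd positions and double even positions (subtract 9 from any doubled value over 9):
  doubled (positions 2,4,...): 0 1 2 9 0 5 7 → sum 24
  kept (positions 1,3,...): 7 5 3 7 4 5 1 4 → sum 36
Total = 60.
60 mod 10 = 0, so the number is valid.

valid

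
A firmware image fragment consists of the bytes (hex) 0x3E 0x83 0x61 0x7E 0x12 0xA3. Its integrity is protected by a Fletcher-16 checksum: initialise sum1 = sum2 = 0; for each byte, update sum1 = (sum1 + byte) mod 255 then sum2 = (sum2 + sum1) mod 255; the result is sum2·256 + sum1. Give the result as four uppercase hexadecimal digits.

CF57

Running sums (mod 255):
  after byte 0 (0x3E): sum1=62, sum2=62
  after byte 1 (0x83): sum1=193, sum2=0
  after byte 2 (0x61): sum1=35, sum2=35
  after byte 3 (0x7E): sum1=161, sum2=196
  after byte 4 (0x12): sum1=179, sum2=120
  after byte 5 (0xA3): sum1=87, sum2=207
Checksum = sum2·256 + sum1 = 207·256 + 87 = 53079 = 0xCF57.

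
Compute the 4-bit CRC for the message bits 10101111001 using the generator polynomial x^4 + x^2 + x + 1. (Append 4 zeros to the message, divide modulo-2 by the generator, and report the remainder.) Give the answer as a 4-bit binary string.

0111

Append 4 zeros: 101011110010000. Divide by 10111 (XOR where the leading bit is 1):
  pos 0: 10101 XOR 10111 = 00010
  pos 3: 10111 XOR 10111 = 00000
  pos 10: 10000 XOR 10111 = 00111
Remainder (last 4 bits) = 0111. This is the CRC / FCS.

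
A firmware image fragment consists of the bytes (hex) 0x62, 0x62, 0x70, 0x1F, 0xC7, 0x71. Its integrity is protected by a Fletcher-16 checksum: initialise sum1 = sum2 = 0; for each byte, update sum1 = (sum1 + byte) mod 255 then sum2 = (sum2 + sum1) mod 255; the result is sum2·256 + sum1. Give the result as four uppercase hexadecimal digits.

5A8D

Running sums (mod 255):
  after byte 0 (0x62): sum1=98, sum2=98
  after byte 1 (0x62): sum1=196, sum2=39
  after byte 2 (0x70): sum1=53, sum2=92
  after byte 3 (0x1F): sum1=84, sum2=176
  after byte 4 (0xC7): sum1=28, sum2=204
  after byte 5 (0x71): sum1=141, sum2=90
Checksum = sum2·256 + sum1 = 90·256 + 141 = 23181 = 0x5A8D.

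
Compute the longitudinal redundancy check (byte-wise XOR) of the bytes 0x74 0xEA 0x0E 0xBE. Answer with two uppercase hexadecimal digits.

2E

XOR the bytes together:
  start with 0x74
  0x74 ⊕ 0xEA = 0x9E
  0x9E ⊕ 0x0E = 0x90
  0x90 ⊕ 0xBE = 0x2E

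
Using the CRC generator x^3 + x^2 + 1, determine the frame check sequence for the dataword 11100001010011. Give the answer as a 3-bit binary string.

000

Append 3 zeros: 11100001010011000. Divide by 1101 (XOR where the leading bit is 1):
  pos 0: 1110 XOR 1101 = 0011
  pos 2: 1100 XOR 1101 = 0001
  pos 5: 1010 XOR 1101 = 0111
  pos 6: 1111 XOR 1101 = 0010
  pos 8: 1000 XOR 1101 = 0101
  pos 9: 1011 XOR 1101 = 0110
  pos 10: 1101 XOR 1101 = 0000
Remainder (last 3 bits) = 000. This is the CRC / FCS.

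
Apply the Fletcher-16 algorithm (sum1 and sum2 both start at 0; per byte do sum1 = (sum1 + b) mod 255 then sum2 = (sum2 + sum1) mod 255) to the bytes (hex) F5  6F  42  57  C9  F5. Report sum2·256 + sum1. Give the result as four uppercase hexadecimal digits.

89BE

Running sums (mod 255):
  after byte 0 (F5): sum1=245, sum2=245
  after byte 1 (6F): sum1=101, sum2=91
  after byte 2 (42): sum1=167, sum2=3
  after byte 3 (57): sum1=254, sum2=2
  after byte 4 (C9): sum1=200, sum2=202
  after byte 5 (F5): sum1=190, sum2=137
Checksum = sum2·256 + sum1 = 137·256 + 190 = 35262 = 0x89BE.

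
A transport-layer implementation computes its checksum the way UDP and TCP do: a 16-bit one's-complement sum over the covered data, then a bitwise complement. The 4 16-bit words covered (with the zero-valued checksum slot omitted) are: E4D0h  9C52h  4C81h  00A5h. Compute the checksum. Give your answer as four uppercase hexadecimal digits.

31B6

One's-complement addition (fold any carry out of bit 15 back into bit 0):
  0xE4D0 + 0x9C52 = 0x18122 → wrap carry → 0x8123
  0x8123 + 0x4C81 = 0x0CDA4
  0xCDA4 + 0x00A5 = 0x0CE49
One's-complement sum = 0xCE49.
Checksum = ~0xCE49 & 0xFFFF = 0x31B6.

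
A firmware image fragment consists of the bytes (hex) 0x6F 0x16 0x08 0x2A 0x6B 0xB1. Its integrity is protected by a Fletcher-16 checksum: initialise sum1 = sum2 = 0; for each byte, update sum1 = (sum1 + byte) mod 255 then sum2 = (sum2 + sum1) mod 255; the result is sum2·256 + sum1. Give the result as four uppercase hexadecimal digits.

32D4

Running sums (mod 255):
  after byte 0 (0x6F): sum1=111, sum2=111
  after byte 1 (0x16): sum1=133, sum2=244
  after byte 2 (0x08): sum1=141, sum2=130
  after byte 3 (0x2A): sum1=183, sum2=58
  after byte 4 (0x6B): sum1=35, sum2=93
  after byte 5 (0xB1): sum1=212, sum2=50
Checksum = sum2·256 + sum1 = 50·256 + 212 = 13012 = 0x32D4.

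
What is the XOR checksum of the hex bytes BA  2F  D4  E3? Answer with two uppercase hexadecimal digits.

A2

XOR the bytes together:
  start with 0xBA
  0xBA ⊕ 0x2F = 0x95
  0x95 ⊕ 0xD4 = 0x41
  0x41 ⊕ 0xE3 = 0xA2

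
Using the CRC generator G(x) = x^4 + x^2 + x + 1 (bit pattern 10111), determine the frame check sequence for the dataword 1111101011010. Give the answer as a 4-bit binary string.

0111

Append 4 zeros: 11111010110100000. Divide by 10111 (XOR where the leading bit is 1):
  pos 0: 11111 XOR 10111 = 01000
  pos 1: 10000 XOR 10111 = 00111
  pos 3: 11110 XOR 10111 = 01001
  pos 4: 10011 XOR 10111 = 00100
  pos 6: 10010 XOR 10111 = 00101
  pos 8: 10110 XOR 10111 = 00001
  pos 12: 10000 XOR 10111 = 00111
Remainder (last 4 bits) = 0111. This is the CRC / FCS.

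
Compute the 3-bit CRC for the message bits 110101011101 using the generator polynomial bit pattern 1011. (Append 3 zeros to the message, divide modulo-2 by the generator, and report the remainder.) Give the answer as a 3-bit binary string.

Append 3 zeros: 110101011101000. Divide by 1011 (XOR where the leading bit is 1):
  pos 0: 1101 XOR 1011 = 0110
  pos 1: 1100 XOR 1011 = 0111
  pos 2: 1111 XOR 1011 = 0100
  pos 3: 1000 XOR 1011 = 0011
  pos 5: 1111 XOR 1011 = 0100
  pos 6: 1001 XOR 1011 = 0010
  pos 8: 1001 XOR 1011 = 0010
  pos 10: 1000 XOR 1011 = 0011
Remainder (last 3 bits) = 110. This is the CRC / FCS.

110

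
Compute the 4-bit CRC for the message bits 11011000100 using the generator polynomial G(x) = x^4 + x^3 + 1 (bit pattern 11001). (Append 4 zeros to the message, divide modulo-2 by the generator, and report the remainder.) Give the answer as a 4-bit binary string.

Append 4 zeros: 110110001000000. Divide by 11001 (XOR where the leading bit is 1):
  pos 0: 11011 XOR 11001 = 00010
  pos 3: 10000 XOR 11001 = 01001
  pos 4: 10011 XOR 11001 = 01010
  pos 5: 10100 XOR 11001 = 01101
  pos 6: 11010 XOR 11001 = 00011
  pos 9: 11000 XOR 11001 = 00001
Remainder (last 4 bits) = 0010. This is the CRC / FCS.

0010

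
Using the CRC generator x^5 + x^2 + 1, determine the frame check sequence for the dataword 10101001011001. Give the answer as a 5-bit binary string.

Append 5 zeros: 1010100101100100000. Divide by 100101 (XOR where the leading bit is 1):
  pos 0: 101010 XOR 100101 = 001111
  pos 2: 111101 XOR 100101 = 011000
  pos 3: 110000 XOR 100101 = 010101
  pos 4: 101011 XOR 100101 = 001110
  pos 6: 111010 XOR 100101 = 011111
  pos 7: 111110 XOR 100101 = 011011
  pos 8: 110111 XOR 100101 = 010010
  pos 9: 100100 XOR 100101 = 000001
Remainder (last 5 bits) = 10000. This is the CRC / FCS.

10000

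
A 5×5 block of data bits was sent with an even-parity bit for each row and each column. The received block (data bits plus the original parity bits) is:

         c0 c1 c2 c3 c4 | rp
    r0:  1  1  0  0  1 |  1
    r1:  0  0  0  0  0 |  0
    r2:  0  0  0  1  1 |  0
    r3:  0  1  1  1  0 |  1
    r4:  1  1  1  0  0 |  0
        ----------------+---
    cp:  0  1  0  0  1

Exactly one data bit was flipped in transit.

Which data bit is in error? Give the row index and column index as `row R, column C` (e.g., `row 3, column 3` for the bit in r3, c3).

Recompute each row's even parity and compare to rp:
  r0: data parity 1, sent rp 1 → ok
  r1: data parity 0, sent rp 0 → ok
  r2: data parity 0, sent rp 0 → ok
  r3: data parity 1, sent rp 1 → ok
  r4: data parity 1, sent rp 0 → mismatch
Recompute each column's even parity and compare to cp:
  c0: data parity 0, sent cp 0 → ok
  c1: data parity 1, sent cp 1 → ok
  c2: data parity 0, sent cp 0 → ok
  c3: data parity 0, sent cp 0 → ok
  c4: data parity 0, sent cp 1 → mismatch
Exactly one row (r4) and one column (c4) fail → the flipped bit is at their intersection.

row 4, column 4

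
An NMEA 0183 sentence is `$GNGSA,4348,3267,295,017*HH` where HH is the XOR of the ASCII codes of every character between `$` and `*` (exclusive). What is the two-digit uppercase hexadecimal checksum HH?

XOR the ASCII codes of the payload characters:
  'G' = 0x47 → acc = 0x47
  'N' = 0x4E → acc = 0x09
  'G' = 0x47 → acc = 0x4E
  'S' = 0x53 → acc = 0x1D
  'A' = 0x41 → acc = 0x5C
  ',' = 0x2C → acc = 0x70
  '4' = 0x34 → acc = 0x44
  '3' = 0x33 → acc = 0x77
  '4' = 0x34 → acc = 0x43
  '8' = 0x38 → acc = 0x7B
  ',' = 0x2C → acc = 0x57
  '3' = 0x33 → acc = 0x64
  '2' = 0x32 → acc = 0x56
  '6' = 0x36 → acc = 0x60
  '7' = 0x37 → acc = 0x57
  ',' = 0x2C → acc = 0x7B
  '2' = 0x32 → acc = 0x49
  '9' = 0x39 → acc = 0x70
  '5' = 0x35 → acc = 0x45
  ',' = 0x2C → acc = 0x69
  '0' = 0x30 → acc = 0x59
  '1' = 0x31 → acc = 0x68
  '7' = 0x37 → acc = 0x5F
Checksum = 0x5F.

5F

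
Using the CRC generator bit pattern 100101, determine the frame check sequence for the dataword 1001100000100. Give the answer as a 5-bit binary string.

Append 5 zeros: 100110000010000000. Divide by 100101 (XOR where the leading bit is 1):
  pos 0: 100110 XOR 100101 = 000011
  pos 4: 110000 XOR 100101 = 010101
  pos 5: 101011 XOR 100101 = 001110
  pos 7: 111000 XOR 100101 = 011101
  pos 8: 111010 XOR 100101 = 011111
  pos 9: 111110 XOR 100101 = 011011
  pos 10: 110110 XOR 100101 = 010011
  pos 11: 100110 XOR 100101 = 000011
Remainder (last 5 bits) = 00110. This is the CRC / FCS.

00110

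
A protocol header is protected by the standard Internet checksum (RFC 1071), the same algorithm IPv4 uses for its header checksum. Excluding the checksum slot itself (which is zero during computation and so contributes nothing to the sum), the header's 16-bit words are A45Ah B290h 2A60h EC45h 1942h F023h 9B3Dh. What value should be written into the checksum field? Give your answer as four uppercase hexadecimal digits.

EDCA

One's-complement addition (fold any carry out of bit 15 back into bit 0):
  0xA45A + 0xB290 = 0x156EA → wrap carry → 0x56EB
  0x56EB + 0x2A60 = 0x0814B
  0x814B + 0xEC45 = 0x16D90 → wrap carry → 0x6D91
  0x6D91 + 0x1942 = 0x086D3
  0x86D3 + 0xF023 = 0x176F6 → wrap carry → 0x76F7
  0x76F7 + 0x9B3D = 0x11234 → wrap carry → 0x1235
One's-complement sum = 0x1235.
Checksum = ~0x1235 & 0xFFFF = 0xEDCA.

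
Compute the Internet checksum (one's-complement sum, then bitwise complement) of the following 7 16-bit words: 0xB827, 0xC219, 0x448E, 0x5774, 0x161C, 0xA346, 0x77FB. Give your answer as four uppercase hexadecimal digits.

B85D

One's-complement addition (fold any carry out of bit 15 back into bit 0):
  0xB827 + 0xC219 = 0x17A40 → wrap carry → 0x7A41
  0x7A41 + 0x448E = 0x0BECF
  0xBECF + 0x5774 = 0x11643 → wrap carry → 0x1644
  0x1644 + 0x161C = 0x02C60
  0x2C60 + 0xA346 = 0x0CFA6
  0xCFA6 + 0x77FB = 0x147A1 → wrap carry → 0x47A2
One's-complement sum = 0x47A2.
Checksum = ~0x47A2 & 0xFFFF = 0xB85D.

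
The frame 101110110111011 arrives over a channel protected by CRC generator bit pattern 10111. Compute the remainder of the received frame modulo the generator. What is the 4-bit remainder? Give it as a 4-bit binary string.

0001

Modulo-2 division of 101110110111011 by 10111:
  pos 0: 10111 XOR 10111 = 00000
  pos 6: 11011 XOR 10111 = 01100
  pos 7: 11001 XOR 10111 = 01110
  pos 8: 11100 XOR 10111 = 01011
  pos 9: 10111 XOR 10111 = 00000
Remainder = 0001 (nonzero — an error is detected).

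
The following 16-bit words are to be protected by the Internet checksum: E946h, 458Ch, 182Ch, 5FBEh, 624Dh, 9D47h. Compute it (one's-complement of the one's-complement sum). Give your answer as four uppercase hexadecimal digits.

59AD

One's-complement addition (fold any carry out of bit 15 back into bit 0):
  0xE946 + 0x458C = 0x12ED2 → wrap carry → 0x2ED3
  0x2ED3 + 0x182C = 0x046FF
  0x46FF + 0x5FBE = 0x0A6BD
  0xA6BD + 0x624D = 0x1090A → wrap carry → 0x090B
  0x090B + 0x9D47 = 0x0A652
One's-complement sum = 0xA652.
Checksum = ~0xA652 & 0xFFFF = 0x59AD.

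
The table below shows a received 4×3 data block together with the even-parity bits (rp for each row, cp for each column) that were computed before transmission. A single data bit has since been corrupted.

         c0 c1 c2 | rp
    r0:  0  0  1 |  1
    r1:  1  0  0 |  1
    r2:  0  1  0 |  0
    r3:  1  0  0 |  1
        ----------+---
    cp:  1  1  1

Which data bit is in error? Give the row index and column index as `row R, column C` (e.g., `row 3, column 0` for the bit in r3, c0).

row 2, column 0

Recompute each row's even parity and compare to rp:
  r0: data parity 1, sent rp 1 → ok
  r1: data parity 1, sent rp 1 → ok
  r2: data parity 1, sent rp 0 → mismatch
  r3: data parity 1, sent rp 1 → ok
Recompute each column's even parity and compare to cp:
  c0: data parity 0, sent cp 1 → mismatch
  c1: data parity 1, sent cp 1 → ok
  c2: data parity 1, sent cp 1 → ok
Exactly one row (r2) and one column (c0) fail → the flipped bit is at their intersection.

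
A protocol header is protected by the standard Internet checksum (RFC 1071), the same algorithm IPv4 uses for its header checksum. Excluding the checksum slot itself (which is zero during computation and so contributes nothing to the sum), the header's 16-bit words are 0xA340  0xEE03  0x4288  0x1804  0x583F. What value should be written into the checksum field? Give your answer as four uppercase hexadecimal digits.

BBEF

One's-complement addition (fold any carry out of bit 15 back into bit 0):
  0xA340 + 0xEE03 = 0x19143 → wrap carry → 0x9144
  0x9144 + 0x4288 = 0x0D3CC
  0xD3CC + 0x1804 = 0x0EBD0
  0xEBD0 + 0x583F = 0x1440F → wrap carry → 0x4410
One's-complement sum = 0x4410.
Checksum = ~0x4410 & 0xFFFF = 0xBBEF.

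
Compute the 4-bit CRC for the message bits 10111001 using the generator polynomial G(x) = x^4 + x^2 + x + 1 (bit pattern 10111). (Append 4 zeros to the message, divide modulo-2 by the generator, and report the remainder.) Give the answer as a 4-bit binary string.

0111

Append 4 zeros: 101110010000. Divide by 10111 (XOR where the leading bit is 1):
  pos 0: 10111 XOR 10111 = 00000
  pos 7: 10000 XOR 10111 = 00111
Remainder (last 4 bits) = 0111. This is the CRC / FCS.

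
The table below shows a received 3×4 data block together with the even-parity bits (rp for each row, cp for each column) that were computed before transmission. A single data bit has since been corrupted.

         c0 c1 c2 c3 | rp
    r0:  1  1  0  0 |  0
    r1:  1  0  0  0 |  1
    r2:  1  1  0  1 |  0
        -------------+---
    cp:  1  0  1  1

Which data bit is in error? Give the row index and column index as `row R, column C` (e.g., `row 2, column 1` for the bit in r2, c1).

Recompute each row's even parity and compare to rp:
  r0: data parity 0, sent rp 0 → ok
  r1: data parity 1, sent rp 1 → ok
  r2: data parity 1, sent rp 0 → mismatch
Recompute each column's even parity and compare to cp:
  c0: data parity 1, sent cp 1 → ok
  c1: data parity 0, sent cp 0 → ok
  c2: data parity 0, sent cp 1 → mismatch
  c3: data parity 1, sent cp 1 → ok
Exactly one row (r2) and one column (c2) fail → the flipped bit is at their intersection.

row 2, column 2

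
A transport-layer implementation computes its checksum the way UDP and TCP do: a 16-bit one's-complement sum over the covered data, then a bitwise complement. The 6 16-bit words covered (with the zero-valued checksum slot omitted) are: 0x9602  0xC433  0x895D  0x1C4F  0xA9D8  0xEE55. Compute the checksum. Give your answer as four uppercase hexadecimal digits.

One's-complement addition (fold any carry out of bit 15 back into bit 0):
  0x9602 + 0xC433 = 0x15A35 → wrap carry → 0x5A36
  0x5A36 + 0x895D = 0x0E393
  0xE393 + 0x1C4F = 0x0FFE2
  0xFFE2 + 0xA9D8 = 0x1A9BA → wrap carry → 0xA9BB
  0xA9BB + 0xEE55 = 0x19810 → wrap carry → 0x9811
One's-complement sum = 0x9811.
Checksum = ~0x9811 & 0xFFFF = 0x67EE.

67EE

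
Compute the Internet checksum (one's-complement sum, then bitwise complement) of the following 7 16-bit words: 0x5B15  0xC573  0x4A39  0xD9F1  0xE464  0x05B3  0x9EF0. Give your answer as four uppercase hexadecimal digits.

One's-complement addition (fold any carry out of bit 15 back into bit 0):
  0x5B15 + 0xC573 = 0x12088 → wrap carry → 0x2089
  0x2089 + 0x4A39 = 0x06AC2
  0x6AC2 + 0xD9F1 = 0x144B3 → wrap carry → 0x44B4
  0x44B4 + 0xE464 = 0x12918 → wrap carry → 0x2919
  0x2919 + 0x05B3 = 0x02ECC
  0x2ECC + 0x9EF0 = 0x0CDBC
One's-complement sum = 0xCDBC.
Checksum = ~0xCDBC & 0xFFFF = 0x3243.

3243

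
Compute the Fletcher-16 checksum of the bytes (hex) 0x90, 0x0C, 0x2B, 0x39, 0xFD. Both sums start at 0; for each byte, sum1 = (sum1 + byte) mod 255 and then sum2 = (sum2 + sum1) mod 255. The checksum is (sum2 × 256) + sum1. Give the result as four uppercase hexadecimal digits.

Running sums (mod 255):
  after byte 0 (0x90): sum1=144, sum2=144
  after byte 1 (0x0C): sum1=156, sum2=45
  after byte 2 (0x2B): sum1=199, sum2=244
  after byte 3 (0x39): sum1=1, sum2=245
  after byte 4 (0xFD): sum1=254, sum2=244
Checksum = sum2·256 + sum1 = 244·256 + 254 = 62718 = 0xF4FE.

F4FE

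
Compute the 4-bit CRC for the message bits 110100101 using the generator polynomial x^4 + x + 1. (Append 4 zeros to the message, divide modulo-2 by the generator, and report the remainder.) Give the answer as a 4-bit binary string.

Append 4 zeros: 1101001010000. Divide by 10011 (XOR where the leading bit is 1):
  pos 0: 11010 XOR 10011 = 01001
  pos 1: 10010 XOR 10011 = 00001
  pos 5: 11010 XOR 10011 = 01001
  pos 6: 10010 XOR 10011 = 00001
Remainder (last 4 bits) = 0100. This is the CRC / FCS.

0100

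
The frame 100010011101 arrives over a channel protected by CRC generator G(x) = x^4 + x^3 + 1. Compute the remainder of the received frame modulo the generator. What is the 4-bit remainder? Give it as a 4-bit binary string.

1110

Modulo-2 division of 100010011101 by 11001:
  pos 0: 10001 XOR 11001 = 01000
  pos 1: 10000 XOR 11001 = 01001
  pos 2: 10010 XOR 11001 = 01011
  pos 3: 10111 XOR 11001 = 01110
  pos 4: 11101 XOR 11001 = 00100
  pos 6: 10010 XOR 11001 = 01011
  pos 7: 10111 XOR 11001 = 01110
Remainder = 1110 (nonzero — an error is detected).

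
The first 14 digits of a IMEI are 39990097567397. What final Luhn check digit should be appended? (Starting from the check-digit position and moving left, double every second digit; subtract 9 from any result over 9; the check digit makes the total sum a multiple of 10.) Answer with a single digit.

Partial digits right→left: 7 9 3 7 6 5 7 9 0 0 9 9 9 3
Double every second digit counting from the check-digit position (so the 1st, 3rd, 5th, ... of the partial from the right).
  doubled (with −9 where >9): 5 6 3 5 0 9 9 → sum 37
  kept as-is: 9 7 5 9 0 9 3 → sum 42
Total = 37 + 42 = 79.
Check digit = (10 − (79 mod 10)) mod 10 = 1.

1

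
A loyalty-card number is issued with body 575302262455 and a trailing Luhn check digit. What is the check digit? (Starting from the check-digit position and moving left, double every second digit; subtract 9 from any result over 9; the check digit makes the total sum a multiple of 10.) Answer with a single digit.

Partial digits right→left: 5 5 4 2 6 2 2 0 3 5 7 5
Double every second digit counting from the check-digit position (so the 1st, 3rd, 5th, ... of the partial from the right).
  doubled (with −9 where >9): 1 8 3 4 6 5 → sum 27
  kept as-is: 5 2 2 0 5 5 → sum 19
Total = 27 + 19 = 46.
Check digit = (10 − (46 mod 10)) mod 10 = 4.

4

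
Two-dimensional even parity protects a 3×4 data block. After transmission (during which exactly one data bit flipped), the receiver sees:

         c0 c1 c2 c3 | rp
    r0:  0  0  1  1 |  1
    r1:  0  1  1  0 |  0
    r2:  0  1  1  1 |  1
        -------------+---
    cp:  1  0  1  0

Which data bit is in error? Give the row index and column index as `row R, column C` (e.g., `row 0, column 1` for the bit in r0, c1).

row 0, column 0

Recompute each row's even parity and compare to rp:
  r0: data parity 0, sent rp 1 → mismatch
  r1: data parity 0, sent rp 0 → ok
  r2: data parity 1, sent rp 1 → ok
Recompute each column's even parity and compare to cp:
  c0: data parity 0, sent cp 1 → mismatch
  c1: data parity 0, sent cp 0 → ok
  c2: data parity 1, sent cp 1 → ok
  c3: data parity 0, sent cp 0 → ok
Exactly one row (r0) and one column (c0) fail → the flipped bit is at their intersection.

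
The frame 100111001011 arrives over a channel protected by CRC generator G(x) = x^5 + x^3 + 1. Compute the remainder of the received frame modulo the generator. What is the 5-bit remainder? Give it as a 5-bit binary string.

Modulo-2 division of 100111001011 by 101001:
  pos 0: 100111 XOR 101001 = 001110
  pos 2: 111000 XOR 101001 = 010001
  pos 3: 100011 XOR 101001 = 001010
  pos 5: 101001 XOR 101001 = 000000
Remainder = 00001 (nonzero — an error is detected).

00001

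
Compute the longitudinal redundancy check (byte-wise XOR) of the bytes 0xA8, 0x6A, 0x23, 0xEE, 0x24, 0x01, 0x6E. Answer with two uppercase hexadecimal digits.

XOR the bytes together:
  start with 0xA8
  0xA8 ⊕ 0x6A = 0xC2
  0xC2 ⊕ 0x23 = 0xE1
  0xE1 ⊕ 0xEE = 0x0F
  0x0F ⊕ 0x24 = 0x2B
  0x2B ⊕ 0x01 = 0x2A
  0x2A ⊕ 0x6E = 0x44

44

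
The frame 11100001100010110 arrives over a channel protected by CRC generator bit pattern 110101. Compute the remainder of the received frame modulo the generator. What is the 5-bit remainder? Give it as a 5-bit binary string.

00000

Modulo-2 division of 11100001100010110 by 110101:
  pos 0: 111000 XOR 110101 = 001101
  pos 2: 110101 XOR 110101 = 000000
  pos 8: 100010 XOR 110101 = 010111
  pos 9: 101111 XOR 110101 = 011010
  pos 10: 110101 XOR 110101 = 000000
Remainder = 00000 (zero — the frame passes the CRC check).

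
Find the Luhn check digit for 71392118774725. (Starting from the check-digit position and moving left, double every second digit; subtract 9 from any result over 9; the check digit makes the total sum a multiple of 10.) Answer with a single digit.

Partial digits right→left: 5 2 7 4 7 7 8 1 1 2 9 3 1 7
Double every second digit counting from the check-digit position (so the 1st, 3rd, 5th, ... of the partial from the right).
  doubled (with −9 where >9): 1 5 5 7 2 9 2 → sum 31
  kept as-is: 2 4 7 1 2 3 7 → sum 26
Total = 31 + 26 = 57.
Check digit = (10 − (57 mod 10)) mod 10 = 3.

3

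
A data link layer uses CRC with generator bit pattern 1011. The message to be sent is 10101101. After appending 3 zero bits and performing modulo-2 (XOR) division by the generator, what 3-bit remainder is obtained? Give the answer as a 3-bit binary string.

000

Append 3 zeros: 10101101000. Divide by 1011 (XOR where the leading bit is 1):
  pos 0: 1010 XOR 1011 = 0001
  pos 3: 1110 XOR 1011 = 0101
  pos 4: 1011 XOR 1011 = 0000
Remainder (last 3 bits) = 000. This is the CRC / FCS.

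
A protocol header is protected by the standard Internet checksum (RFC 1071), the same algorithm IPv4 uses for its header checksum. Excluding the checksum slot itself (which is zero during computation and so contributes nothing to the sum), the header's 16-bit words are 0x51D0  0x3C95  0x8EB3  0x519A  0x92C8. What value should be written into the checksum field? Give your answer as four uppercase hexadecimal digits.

FE83

One's-complement addition (fold any carry out of bit 15 back into bit 0):
  0x51D0 + 0x3C95 = 0x08E65
  0x8E65 + 0x8EB3 = 0x11D18 → wrap carry → 0x1D19
  0x1D19 + 0x519A = 0x06EB3
  0x6EB3 + 0x92C8 = 0x1017B → wrap carry → 0x017C
One's-complement sum = 0x017C.
Checksum = ~0x017C & 0xFFFF = 0xFE83.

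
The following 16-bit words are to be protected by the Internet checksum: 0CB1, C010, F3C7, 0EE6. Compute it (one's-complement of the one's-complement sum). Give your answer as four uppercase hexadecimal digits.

3090

One's-complement addition (fold any carry out of bit 15 back into bit 0):
  0x0CB1 + 0xC010 = 0x0CCC1
  0xCCC1 + 0xF3C7 = 0x1C088 → wrap carry → 0xC089
  0xC089 + 0x0EE6 = 0x0CF6F
One's-complement sum = 0xCF6F.
Checksum = ~0xCF6F & 0xFFFF = 0x3090.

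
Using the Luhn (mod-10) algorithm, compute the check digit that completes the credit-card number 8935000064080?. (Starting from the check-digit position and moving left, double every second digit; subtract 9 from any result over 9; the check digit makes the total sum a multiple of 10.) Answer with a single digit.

Partial digits right→left: 0 8 0 4 6 0 0 0 0 5 3 9 8
Double every second digit counting from the check-digit position (so the 1st, 3rd, 5th, ... of the partial from the right).
  doubled (with −9 where >9): 0 0 3 0 0 6 7 → sum 16
  kept as-is: 8 4 0 0 5 9 → sum 26
Total = 16 + 26 = 42.
Check digit = (10 − (42 mod 10)) mod 10 = 8.

8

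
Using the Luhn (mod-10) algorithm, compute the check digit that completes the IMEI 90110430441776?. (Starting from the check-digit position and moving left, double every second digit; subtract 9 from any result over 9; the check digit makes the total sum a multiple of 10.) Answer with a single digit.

Partial digits right→left: 6 7 7 1 4 4 0 3 4 0 1 1 0 9
Double every second digit counting from the check-digit position (so the 1st, 3rd, 5th, ... of the partial from the right).
  doubled (with −9 where >9): 3 5 8 0 8 2 0 → sum 26
  kept as-is: 7 1 4 3 0 1 9 → sum 25
Total = 26 + 25 = 51.
Check digit = (10 − (51 mod 10)) mod 10 = 9.

9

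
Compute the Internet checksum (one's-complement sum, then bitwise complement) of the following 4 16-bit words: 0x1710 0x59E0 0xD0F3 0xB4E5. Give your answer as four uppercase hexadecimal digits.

One's-complement addition (fold any carry out of bit 15 back into bit 0):
  0x1710 + 0x59E0 = 0x070F0
  0x70F0 + 0xD0F3 = 0x141E3 → wrap carry → 0x41E4
  0x41E4 + 0xB4E5 = 0x0F6C9
One's-complement sum = 0xF6C9.
Checksum = ~0xF6C9 & 0xFFFF = 0x0936.

0936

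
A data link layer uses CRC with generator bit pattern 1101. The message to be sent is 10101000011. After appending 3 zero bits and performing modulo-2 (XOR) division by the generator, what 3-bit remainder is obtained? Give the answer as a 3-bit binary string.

Append 3 zeros: 10101000011000. Divide by 1101 (XOR where the leading bit is 1):
  pos 0: 1010 XOR 1101 = 0111
  pos 1: 1111 XOR 1101 = 0010
  pos 3: 1000 XOR 1101 = 0101
  pos 4: 1010 XOR 1101 = 0111
  pos 5: 1110 XOR 1101 = 0011
  pos 7: 1111 XOR 1101 = 0010
  pos 9: 1000 XOR 1101 = 0101
  pos 10: 1010 XOR 1101 = 0111
Remainder (last 3 bits) = 111. This is the CRC / FCS.

111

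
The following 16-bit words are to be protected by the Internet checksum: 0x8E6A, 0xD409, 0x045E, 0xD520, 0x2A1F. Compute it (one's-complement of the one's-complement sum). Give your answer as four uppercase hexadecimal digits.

99ED

One's-complement addition (fold any carry out of bit 15 back into bit 0):
  0x8E6A + 0xD409 = 0x16273 → wrap carry → 0x6274
  0x6274 + 0x045E = 0x066D2
  0x66D2 + 0xD520 = 0x13BF2 → wrap carry → 0x3BF3
  0x3BF3 + 0x2A1F = 0x06612
One's-complement sum = 0x6612.
Checksum = ~0x6612 & 0xFFFF = 0x99ED.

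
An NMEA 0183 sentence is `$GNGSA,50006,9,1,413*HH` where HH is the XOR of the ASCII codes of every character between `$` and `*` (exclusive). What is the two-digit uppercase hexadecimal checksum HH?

XOR the ASCII codes of the payload characters:
  'G' = 0x47 → acc = 0x47
  'N' = 0x4E → acc = 0x09
  'G' = 0x47 → acc = 0x4E
  'S' = 0x53 → acc = 0x1D
  'A' = 0x41 → acc = 0x5C
  ',' = 0x2C → acc = 0x70
  '5' = 0x35 → acc = 0x45
  '0' = 0x30 → acc = 0x75
  '0' = 0x30 → acc = 0x45
  '0' = 0x30 → acc = 0x75
  '6' = 0x36 → acc = 0x43
  ',' = 0x2C → acc = 0x6F
  '9' = 0x39 → acc = 0x56
  ',' = 0x2C → acc = 0x7A
  '1' = 0x31 → acc = 0x4B
  ',' = 0x2C → acc = 0x67
  '4' = 0x34 → acc = 0x53
  '1' = 0x31 → acc = 0x62
  '3' = 0x33 → acc = 0x51
Checksum = 0x51.

51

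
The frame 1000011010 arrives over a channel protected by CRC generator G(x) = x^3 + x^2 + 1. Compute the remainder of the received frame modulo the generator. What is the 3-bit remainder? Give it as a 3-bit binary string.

Modulo-2 division of 1000011010 by 1101:
  pos 0: 1000 XOR 1101 = 0101
  pos 1: 1010 XOR 1101 = 0111
  pos 2: 1111 XOR 1101 = 0010
  pos 4: 1010 XOR 1101 = 0111
  pos 5: 1111 XOR 1101 = 0010
Remainder = 100 (nonzero — an error is detected).

100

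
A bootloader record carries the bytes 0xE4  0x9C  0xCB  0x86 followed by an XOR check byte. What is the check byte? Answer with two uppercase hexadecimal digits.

XOR the bytes together:
  start with 0xE4
  0xE4 ⊕ 0x9C = 0x78
  0x78 ⊕ 0xCB = 0xB3
  0xB3 ⊕ 0x86 = 0x35

35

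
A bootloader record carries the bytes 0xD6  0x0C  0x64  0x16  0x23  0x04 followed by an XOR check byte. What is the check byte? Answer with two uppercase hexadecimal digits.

8F

XOR the bytes together:
  start with 0xD6
  0xD6 ⊕ 0x0C = 0xDA
  0xDA ⊕ 0x64 = 0xBE
  0xBE ⊕ 0x16 = 0xA8
  0xA8 ⊕ 0x23 = 0x8B
  0x8B ⊕ 0x04 = 0x8F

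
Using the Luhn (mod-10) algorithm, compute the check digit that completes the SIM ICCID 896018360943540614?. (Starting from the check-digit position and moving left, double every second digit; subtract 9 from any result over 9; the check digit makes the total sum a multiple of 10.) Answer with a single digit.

Partial digits right→left: 4 1 6 0 4 5 3 4 9 0 6 3 8 1 0 6 9 8
Double every second digit counting from the check-digit position (so the 1st, 3rd, 5th, ... of the partial from the right).
  doubled (with −9 where >9): 8 3 8 6 9 3 7 0 9 → sum 53
  kept as-is: 1 0 5 4 0 3 1 6 8 → sum 28
Total = 53 + 28 = 81.
Check digit = (10 − (81 mod 10)) mod 10 = 9.

9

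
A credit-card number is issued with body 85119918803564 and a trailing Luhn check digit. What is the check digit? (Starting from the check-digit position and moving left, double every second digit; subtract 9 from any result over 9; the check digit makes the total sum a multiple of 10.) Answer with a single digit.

6

Partial digits right→left: 4 6 5 3 0 8 8 1 9 9 1 1 5 8
Double every second digit counting from the check-digit position (so the 1st, 3rd, 5th, ... of the partial from the right).
  doubled (with −9 where >9): 8 1 0 7 9 2 1 → sum 28
  kept as-is: 6 3 8 1 9 1 8 → sum 36
Total = 28 + 36 = 64.
Check digit = (10 − (64 mod 10)) mod 10 = 6.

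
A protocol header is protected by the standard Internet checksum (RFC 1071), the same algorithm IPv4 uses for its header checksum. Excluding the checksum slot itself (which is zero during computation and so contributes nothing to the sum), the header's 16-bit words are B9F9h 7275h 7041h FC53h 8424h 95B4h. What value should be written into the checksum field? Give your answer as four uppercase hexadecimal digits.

4D22

One's-complement addition (fold any carry out of bit 15 back into bit 0):
  0xB9F9 + 0x7275 = 0x12C6E → wrap carry → 0x2C6F
  0x2C6F + 0x7041 = 0x09CB0
  0x9CB0 + 0xFC53 = 0x19903 → wrap carry → 0x9904
  0x9904 + 0x8424 = 0x11D28 → wrap carry → 0x1D29
  0x1D29 + 0x95B4 = 0x0B2DD
One's-complement sum = 0xB2DD.
Checksum = ~0xB2DD & 0xFFFF = 0x4D22.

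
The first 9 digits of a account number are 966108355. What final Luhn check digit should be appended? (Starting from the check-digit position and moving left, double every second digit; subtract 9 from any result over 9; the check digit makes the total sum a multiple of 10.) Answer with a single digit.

1

Partial digits right→left: 5 5 3 8 0 1 6 6 9
Double every second digit counting from the check-digit position (so the 1st, 3rd, 5th, ... of the partial from the right).
  doubled (with −9 where >9): 1 6 0 3 9 → sum 19
  kept as-is: 5 8 1 6 → sum 20
Total = 19 + 20 = 39.
Check digit = (10 − (39 mod 10)) mod 10 = 1.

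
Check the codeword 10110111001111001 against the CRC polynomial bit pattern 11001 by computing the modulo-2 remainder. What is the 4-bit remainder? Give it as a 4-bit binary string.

Modulo-2 division of 10110111001111001 by 11001:
  pos 0: 10110 XOR 11001 = 01111
  pos 1: 11111 XOR 11001 = 00110
  pos 3: 11011 XOR 11001 = 00010
  pos 6: 10001 XOR 11001 = 01000
  pos 7: 10001 XOR 11001 = 01000
  pos 8: 10001 XOR 11001 = 01000
  pos 9: 10001 XOR 11001 = 01000
  pos 10: 10000 XOR 11001 = 01001
  pos 11: 10010 XOR 11001 = 01011
  pos 12: 10111 XOR 11001 = 01110
Remainder = 1110 (nonzero — an error is detected).

1110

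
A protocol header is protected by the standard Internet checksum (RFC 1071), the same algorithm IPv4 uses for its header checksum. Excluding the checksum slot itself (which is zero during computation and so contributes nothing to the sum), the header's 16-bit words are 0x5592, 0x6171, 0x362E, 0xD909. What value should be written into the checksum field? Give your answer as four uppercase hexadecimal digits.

39C4

One's-complement addition (fold any carry out of bit 15 back into bit 0):
  0x5592 + 0x6171 = 0x0B703
  0xB703 + 0x362E = 0x0ED31
  0xED31 + 0xD909 = 0x1C63A → wrap carry → 0xC63B
One's-complement sum = 0xC63B.
Checksum = ~0xC63B & 0xFFFF = 0x39C4.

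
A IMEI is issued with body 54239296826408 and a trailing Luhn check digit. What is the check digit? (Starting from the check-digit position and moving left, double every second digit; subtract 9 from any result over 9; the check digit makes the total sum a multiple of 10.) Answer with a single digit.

Partial digits right→left: 8 0 4 6 2 8 6 9 2 9 3 2 4 5
Double every second digit counting from the check-digit position (so the 1st, 3rd, 5th, ... of the partial from the right).
  doubled (with −9 where >9): 7 8 4 3 4 6 8 → sum 40
  kept as-is: 0 6 8 9 9 2 5 → sum 39
Total = 40 + 39 = 79.
Check digit = (10 − (79 mod 10)) mod 10 = 1.

1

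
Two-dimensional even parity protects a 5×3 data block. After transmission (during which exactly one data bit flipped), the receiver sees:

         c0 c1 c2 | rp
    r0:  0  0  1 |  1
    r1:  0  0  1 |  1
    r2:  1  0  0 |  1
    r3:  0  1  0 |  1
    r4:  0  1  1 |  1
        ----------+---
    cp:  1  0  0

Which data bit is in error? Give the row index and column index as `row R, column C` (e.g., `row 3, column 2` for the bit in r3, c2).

row 4, column 2

Recompute each row's even parity and compare to rp:
  r0: data parity 1, sent rp 1 → ok
  r1: data parity 1, sent rp 1 → ok
  r2: data parity 1, sent rp 1 → ok
  r3: data parity 1, sent rp 1 → ok
  r4: data parity 0, sent rp 1 → mismatch
Recompute each column's even parity and compare to cp:
  c0: data parity 1, sent cp 1 → ok
  c1: data parity 0, sent cp 0 → ok
  c2: data parity 1, sent cp 0 → mismatch
Exactly one row (r4) and one column (c2) fail → the flipped bit is at their intersection.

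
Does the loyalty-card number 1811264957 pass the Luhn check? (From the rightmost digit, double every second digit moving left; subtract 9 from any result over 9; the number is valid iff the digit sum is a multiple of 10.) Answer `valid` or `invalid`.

From the right, keep odd positions and double even positions (subtract 9 from any doubled value over 9):
  doubled (positions 2,4,...): 1 8 4 2 2 → sum 17
  kept (positions 1,3,...): 7 9 6 1 8 → sum 31
Total = 48.
48 mod 10 = 8, so the number is invalid.

invalid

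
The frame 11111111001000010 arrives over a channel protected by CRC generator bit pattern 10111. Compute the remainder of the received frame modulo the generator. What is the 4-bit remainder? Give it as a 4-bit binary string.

Modulo-2 division of 11111111001000010 by 10111:
  pos 0: 11111 XOR 10111 = 01000
  pos 1: 10001 XOR 10111 = 00110
  pos 3: 11011 XOR 10111 = 01100
  pos 4: 11000 XOR 10111 = 01111
  pos 5: 11110 XOR 10111 = 01001
  pos 6: 10011 XOR 10111 = 00100
  pos 8: 10000 XOR 10111 = 00111
  pos 10: 11100 XOR 10111 = 01011
  pos 11: 10111 XOR 10111 = 00000
Remainder = 0000 (zero — the frame passes the CRC check).

0000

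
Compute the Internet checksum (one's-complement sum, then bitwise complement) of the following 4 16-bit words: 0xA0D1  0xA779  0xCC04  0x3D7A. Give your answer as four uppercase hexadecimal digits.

One's-complement addition (fold any carry out of bit 15 back into bit 0):
  0xA0D1 + 0xA779 = 0x1484A → wrap carry → 0x484B
  0x484B + 0xCC04 = 0x1144F → wrap carry → 0x1450
  0x1450 + 0x3D7A = 0x051CA
One's-complement sum = 0x51CA.
Checksum = ~0x51CA & 0xFFFF = 0xAE35.

AE35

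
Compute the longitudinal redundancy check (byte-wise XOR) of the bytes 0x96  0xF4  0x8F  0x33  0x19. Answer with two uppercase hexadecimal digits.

C7

XOR the bytes together:
  start with 0x96
  0x96 ⊕ 0xF4 = 0x62
  0x62 ⊕ 0x8F = 0xED
  0xED ⊕ 0x33 = 0xDE
  0xDE ⊕ 0x19 = 0xC7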